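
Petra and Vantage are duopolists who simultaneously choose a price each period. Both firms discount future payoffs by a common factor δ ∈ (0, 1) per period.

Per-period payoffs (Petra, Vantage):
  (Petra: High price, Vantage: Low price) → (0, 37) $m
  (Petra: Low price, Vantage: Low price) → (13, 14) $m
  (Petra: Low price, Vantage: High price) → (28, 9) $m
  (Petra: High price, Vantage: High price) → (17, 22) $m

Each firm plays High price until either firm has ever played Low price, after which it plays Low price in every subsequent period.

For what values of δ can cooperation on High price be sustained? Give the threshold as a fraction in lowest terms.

For Petra: deviation gain 28−17 = 11, per-period punishment loss 17−13 = 4. IC gives δ ≥ 11/15.
For Vantage: gain 15, loss 8 per period, so δ ≥ 15/23.
The tighter constraint is Petra's, so cooperation needs δ ≥ 11/15.

11/15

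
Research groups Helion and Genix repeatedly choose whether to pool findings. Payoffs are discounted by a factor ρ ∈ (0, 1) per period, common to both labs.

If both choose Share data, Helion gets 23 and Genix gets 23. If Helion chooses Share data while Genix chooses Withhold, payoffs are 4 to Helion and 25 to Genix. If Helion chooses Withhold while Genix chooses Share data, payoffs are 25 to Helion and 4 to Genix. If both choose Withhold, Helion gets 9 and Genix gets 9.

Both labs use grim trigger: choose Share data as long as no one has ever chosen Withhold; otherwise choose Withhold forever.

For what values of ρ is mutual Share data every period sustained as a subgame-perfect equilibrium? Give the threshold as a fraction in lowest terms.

Under grim trigger the critical discount factor is (T−C)/(T−P) with T = 25, C = 23, P = 9.
ρ* = (25−23)/(25−9) = 2/16 = 1/8.

1/8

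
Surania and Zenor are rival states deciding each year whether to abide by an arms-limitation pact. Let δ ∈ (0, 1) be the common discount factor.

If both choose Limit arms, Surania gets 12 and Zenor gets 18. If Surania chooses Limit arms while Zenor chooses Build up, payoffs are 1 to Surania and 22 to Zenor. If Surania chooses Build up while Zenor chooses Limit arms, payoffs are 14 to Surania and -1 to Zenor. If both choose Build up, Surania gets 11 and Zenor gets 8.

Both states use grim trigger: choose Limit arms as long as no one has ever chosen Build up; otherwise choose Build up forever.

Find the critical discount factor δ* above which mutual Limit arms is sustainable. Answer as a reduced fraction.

Surania: cooperation gives 12 each period; deviation gives 14 once then 11 forever.
  12/(1−δ) ≥ 14 + 11δ/(1−δ) ⇒ δ ≥ 2/3.
Zenor: cooperation gives 18 each period; deviation gives 22 once then 8 forever.
  δ ≥ 4/14 = 2/7.
Both must hold, so the binding constraint is Surania's: δ ≥ 2/3.

2/3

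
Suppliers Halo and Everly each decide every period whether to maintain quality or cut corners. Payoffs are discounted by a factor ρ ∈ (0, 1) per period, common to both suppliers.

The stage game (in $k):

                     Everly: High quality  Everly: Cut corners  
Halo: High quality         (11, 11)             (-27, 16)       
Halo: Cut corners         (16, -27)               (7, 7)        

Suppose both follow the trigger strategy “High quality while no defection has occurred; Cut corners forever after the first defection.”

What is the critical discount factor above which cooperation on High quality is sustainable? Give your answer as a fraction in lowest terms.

11/(1−ρ) ≥ 16 + 7ρ/(1−ρ)
11 ≥ 16 − 9ρ
ρ ≥ 5/9.

5/9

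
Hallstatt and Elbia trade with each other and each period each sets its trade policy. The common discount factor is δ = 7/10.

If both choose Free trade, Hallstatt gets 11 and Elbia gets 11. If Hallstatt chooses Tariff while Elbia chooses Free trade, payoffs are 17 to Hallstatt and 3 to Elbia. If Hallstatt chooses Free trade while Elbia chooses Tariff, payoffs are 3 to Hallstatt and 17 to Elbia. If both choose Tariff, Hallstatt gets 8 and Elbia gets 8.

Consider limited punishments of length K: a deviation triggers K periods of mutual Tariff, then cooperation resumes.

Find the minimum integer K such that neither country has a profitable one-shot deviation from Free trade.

6

IC: δ(1−δ^K)/(1−δ) ≥ (17−11)/(11−8) = 2.
With δ = 7/10: need 1 − δ^K ≥ 2·(1−7/10)/(7/10), i.e. δ^K ≤ 0.1429.
Since (7/10)^5 = 0.1681 and (7/10)^6 = 0.1176, the smallest such K is 6.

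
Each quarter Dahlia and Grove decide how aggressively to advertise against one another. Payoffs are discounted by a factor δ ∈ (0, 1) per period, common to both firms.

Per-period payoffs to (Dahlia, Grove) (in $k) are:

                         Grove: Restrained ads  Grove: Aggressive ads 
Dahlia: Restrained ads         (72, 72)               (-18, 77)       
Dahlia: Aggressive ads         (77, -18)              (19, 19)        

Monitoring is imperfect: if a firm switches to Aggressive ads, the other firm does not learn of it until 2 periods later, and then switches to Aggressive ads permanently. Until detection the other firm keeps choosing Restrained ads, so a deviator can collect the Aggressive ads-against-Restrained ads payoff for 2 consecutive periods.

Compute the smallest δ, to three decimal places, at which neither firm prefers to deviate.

The best deviation is to choose Aggressive ads for all 2 undetected periods, earning 77 each, then 19 forever once detected.
Deviation value: 77(1−δ^2)/(1−δ) + 19δ^2/(1−δ); cooperation value: 72/(1−δ).
IC: 72 ≥ 77(1−δ^2) + 19δ^2 = 77 − 58δ^2.
So δ^2 ≥ 5/58, giving δ ≥ (5/58)^(1/2) ≈ 0.294.

0.294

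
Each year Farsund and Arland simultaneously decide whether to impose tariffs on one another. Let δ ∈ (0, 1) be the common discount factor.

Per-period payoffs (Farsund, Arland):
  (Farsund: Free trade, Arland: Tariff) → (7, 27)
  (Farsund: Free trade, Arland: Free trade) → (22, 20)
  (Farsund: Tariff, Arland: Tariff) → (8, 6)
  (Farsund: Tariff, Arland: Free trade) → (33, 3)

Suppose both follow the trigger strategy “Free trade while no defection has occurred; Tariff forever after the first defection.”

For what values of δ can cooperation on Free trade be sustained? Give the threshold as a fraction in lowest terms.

Farsund: cooperation gives 22 each period; deviation gives 33 once then 8 forever.
  22/(1−δ) ≥ 33 + 8δ/(1−δ) ⇒ δ ≥ 11/25.
Arland: cooperation gives 20 each period; deviation gives 27 once then 6 forever.
  δ ≥ 7/21 = 1/3.
Both must hold, so the binding constraint is Farsund's: δ ≥ 11/25.

11/25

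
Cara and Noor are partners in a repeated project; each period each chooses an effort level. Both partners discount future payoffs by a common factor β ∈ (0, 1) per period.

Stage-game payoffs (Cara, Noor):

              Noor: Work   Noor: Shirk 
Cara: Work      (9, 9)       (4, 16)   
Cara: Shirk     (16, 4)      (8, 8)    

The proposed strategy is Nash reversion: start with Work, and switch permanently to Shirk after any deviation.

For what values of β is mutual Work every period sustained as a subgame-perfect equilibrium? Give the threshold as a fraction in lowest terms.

Cooperation forever yields 9 each period: 9/(1−β).
Deviating yields 16 once, then 8 forever: 16 + 8β/(1−β).
No profitable deviation requires 9/(1−β) ≥ 16 + 8β/(1−β).
Multiplying by (1−β): 9 ≥ 16(1−β) + 8β = 16 − 8β.
So 8β ≥ 7, i.e. β ≥ 7/8.

7/8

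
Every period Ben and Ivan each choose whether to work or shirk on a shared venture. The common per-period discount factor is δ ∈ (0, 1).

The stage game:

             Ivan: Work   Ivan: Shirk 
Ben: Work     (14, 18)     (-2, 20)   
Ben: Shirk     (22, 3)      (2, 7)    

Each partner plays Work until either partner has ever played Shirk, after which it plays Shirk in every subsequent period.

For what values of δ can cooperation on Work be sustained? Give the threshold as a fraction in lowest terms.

2/5

For Ben: deviation gain 22−14 = 8, per-period punishment loss 14−2 = 12. IC gives δ ≥ 8/20 = 2/5.
For Ivan: gain 2, loss 11 per period, so δ ≥ 2/13.
The tighter constraint is Ben's, so cooperation needs δ ≥ 2/5.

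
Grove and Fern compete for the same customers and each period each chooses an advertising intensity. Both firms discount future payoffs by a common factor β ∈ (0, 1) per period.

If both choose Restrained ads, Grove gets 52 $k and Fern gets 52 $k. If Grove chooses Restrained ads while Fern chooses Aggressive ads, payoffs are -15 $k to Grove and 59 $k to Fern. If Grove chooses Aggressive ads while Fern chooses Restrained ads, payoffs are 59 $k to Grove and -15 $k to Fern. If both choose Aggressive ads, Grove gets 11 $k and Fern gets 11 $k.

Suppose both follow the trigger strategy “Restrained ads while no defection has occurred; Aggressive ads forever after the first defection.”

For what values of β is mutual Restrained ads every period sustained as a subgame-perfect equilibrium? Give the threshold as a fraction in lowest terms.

Cooperation forever yields 52 each period: 52/(1−β).
Deviating yields 59 once, then 11 forever: 59 + 11β/(1−β).
No profitable deviation requires 52/(1−β) ≥ 59 + 11β/(1−β).
Multiplying by (1−β): 52 ≥ 59(1−β) + 11β = 59 − 48β.
So 48β ≥ 7, i.e. β ≥ 7/48.

7/48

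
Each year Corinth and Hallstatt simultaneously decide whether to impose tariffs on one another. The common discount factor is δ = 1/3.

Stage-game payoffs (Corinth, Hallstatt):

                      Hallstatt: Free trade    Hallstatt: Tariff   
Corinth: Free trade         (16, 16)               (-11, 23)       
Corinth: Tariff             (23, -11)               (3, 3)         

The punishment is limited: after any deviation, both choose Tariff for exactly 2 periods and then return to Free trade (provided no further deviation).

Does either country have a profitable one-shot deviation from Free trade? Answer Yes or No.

Yes

Comparing payoff streams over the 3 periods until play realigns: cooperate → 16(1+δ+…+δ^2); deviate → 23 + 3(δ+…+δ^2).
Cooperation is sustained iff (16−3)(δ+…+δ^2) ≥ 23−16.
δ+…+δ^2 = 1/3·(1−(1/3)^2)/(1−1/3) = 0.4444, and (23−16)/(16−3) = 0.5385.
0.4444 < 0.5385, so cooperation is not sustainable.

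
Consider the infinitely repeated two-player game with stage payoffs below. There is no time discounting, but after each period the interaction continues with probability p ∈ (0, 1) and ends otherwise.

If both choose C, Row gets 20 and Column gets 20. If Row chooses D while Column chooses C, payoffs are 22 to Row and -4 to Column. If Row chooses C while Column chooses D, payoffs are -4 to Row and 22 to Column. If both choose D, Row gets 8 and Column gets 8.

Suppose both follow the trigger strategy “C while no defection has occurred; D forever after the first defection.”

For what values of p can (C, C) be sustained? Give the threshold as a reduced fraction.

1/7

Expected cooperation value is 20 + p·20 + p²·20 + … = 20/(1−p); deviation gives 22 + p·8/(1−p).
20 ≥ 22(1−p) + 8p ⇒ 14p ≥ 2 ⇒ p ≥ 2/14 = 1/7.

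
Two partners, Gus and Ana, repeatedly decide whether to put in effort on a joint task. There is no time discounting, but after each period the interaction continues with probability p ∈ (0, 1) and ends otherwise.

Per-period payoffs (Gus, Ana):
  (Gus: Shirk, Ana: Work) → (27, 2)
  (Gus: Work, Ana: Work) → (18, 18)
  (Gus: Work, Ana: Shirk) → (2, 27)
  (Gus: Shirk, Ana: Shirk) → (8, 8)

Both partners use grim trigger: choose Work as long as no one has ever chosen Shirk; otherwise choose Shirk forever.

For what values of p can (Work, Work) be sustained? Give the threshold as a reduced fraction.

9/19

With no time discounting, the continuation probability p plays the role of the discount factor.
Grim-trigger IC: 18/(1−p) ≥ 27 + 8p/(1−p) ⇒ p ≥ (27−18)/(27−8) = 9/19.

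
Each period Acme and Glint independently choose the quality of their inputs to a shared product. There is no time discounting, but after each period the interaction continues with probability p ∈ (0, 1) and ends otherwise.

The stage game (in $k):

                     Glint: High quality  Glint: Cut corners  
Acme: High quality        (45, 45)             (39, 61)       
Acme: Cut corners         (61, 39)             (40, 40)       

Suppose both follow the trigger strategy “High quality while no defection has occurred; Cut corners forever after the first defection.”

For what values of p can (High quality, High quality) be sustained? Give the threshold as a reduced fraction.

With no time discounting, the continuation probability p plays the role of the discount factor.
Grim-trigger IC: 45/(1−p) ≥ 61 + 40p/(1−p) ⇒ p ≥ (61−45)/(61−40) = 16/21.

16/21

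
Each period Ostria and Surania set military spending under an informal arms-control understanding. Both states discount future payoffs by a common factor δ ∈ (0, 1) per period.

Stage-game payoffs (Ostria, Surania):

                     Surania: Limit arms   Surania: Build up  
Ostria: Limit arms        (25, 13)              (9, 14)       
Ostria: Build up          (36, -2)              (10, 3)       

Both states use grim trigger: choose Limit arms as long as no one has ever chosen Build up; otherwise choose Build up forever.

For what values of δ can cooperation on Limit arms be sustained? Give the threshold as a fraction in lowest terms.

For Ostria: deviation gain 36−25 = 11, per-period punishment loss 25−10 = 15. IC gives δ ≥ 11/26.
For Surania: gain 1, loss 10 per period, so δ ≥ 1/11.
The tighter constraint is Ostria's, so cooperation needs δ ≥ 11/26.

11/26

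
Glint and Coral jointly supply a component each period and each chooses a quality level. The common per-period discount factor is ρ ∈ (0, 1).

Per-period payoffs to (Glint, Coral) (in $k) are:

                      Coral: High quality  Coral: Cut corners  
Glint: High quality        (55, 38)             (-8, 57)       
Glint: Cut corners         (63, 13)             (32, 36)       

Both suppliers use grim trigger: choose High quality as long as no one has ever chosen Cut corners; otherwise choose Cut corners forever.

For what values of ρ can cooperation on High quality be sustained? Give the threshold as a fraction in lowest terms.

19/21

For Glint: deviation gain 63−55 = 8, per-period punishment loss 55−32 = 23. IC gives ρ ≥ 8/31.
For Coral: gain 19, loss 2 per period, so ρ ≥ 19/21.
The tighter constraint is Coral's, so cooperation needs ρ ≥ 19/21.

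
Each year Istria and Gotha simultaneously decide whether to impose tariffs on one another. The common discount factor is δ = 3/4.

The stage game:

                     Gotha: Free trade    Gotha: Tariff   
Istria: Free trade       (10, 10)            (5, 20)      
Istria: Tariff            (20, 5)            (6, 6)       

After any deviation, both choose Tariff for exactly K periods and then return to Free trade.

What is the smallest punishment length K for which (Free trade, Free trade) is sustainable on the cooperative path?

No profitable deviation requires (10−6)(δ+…+δ^K) ≥ 20−10, i.e. δ+…+δ^K ≥ 5/2 ≈ 2.5000.
With δ = 3/4, the partial sums are K=1: 0.7500, K=2: 1.3125, …, K=5: 2.2881, K=6: 2.4661, K=7: 2.5995.
K = 7 is the first length at which the sum reaches 2.5000.

7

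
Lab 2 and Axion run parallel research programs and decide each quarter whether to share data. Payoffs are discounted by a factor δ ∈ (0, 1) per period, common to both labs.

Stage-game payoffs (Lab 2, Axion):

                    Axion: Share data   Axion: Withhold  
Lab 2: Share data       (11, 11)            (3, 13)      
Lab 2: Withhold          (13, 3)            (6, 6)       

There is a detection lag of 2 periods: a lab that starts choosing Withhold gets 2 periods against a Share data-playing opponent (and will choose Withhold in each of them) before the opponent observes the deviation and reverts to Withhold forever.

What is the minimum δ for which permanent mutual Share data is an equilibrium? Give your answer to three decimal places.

Deviating for the 2 undetected periods gains 13−11 = 2 per period over cooperation, then loses 11−6 = 5 per period forever once punishment starts.
Gain: 2(1 + δ + … + δ^1); loss: 5·δ^2/(1−δ).
No profitable deviation ⇔ 2(1−δ^2) ≤ 5·δ^2, i.e. δ^2 ≥ 2/(2+5) = 2/7.
Hence δ ≥ (2/7)^(1/2) ≈ 0.535.

0.535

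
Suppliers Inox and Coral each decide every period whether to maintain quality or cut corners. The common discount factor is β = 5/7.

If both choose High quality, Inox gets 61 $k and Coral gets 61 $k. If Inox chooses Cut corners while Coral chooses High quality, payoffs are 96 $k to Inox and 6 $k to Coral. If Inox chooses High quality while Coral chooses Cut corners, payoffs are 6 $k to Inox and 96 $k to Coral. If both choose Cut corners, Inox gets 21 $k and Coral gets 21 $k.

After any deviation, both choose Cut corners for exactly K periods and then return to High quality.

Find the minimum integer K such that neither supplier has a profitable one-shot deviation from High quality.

Need Σ_{k=1}^{K} β^k ≥ (96−61)/(61−21) = 0.8750 at β = 5/7.
At K = 1 the sum is 0.7143 < 0.8750; at K = 2 it is 1.2245 ≥ 0.8750.
So the minimum punishment length is K = 2.

2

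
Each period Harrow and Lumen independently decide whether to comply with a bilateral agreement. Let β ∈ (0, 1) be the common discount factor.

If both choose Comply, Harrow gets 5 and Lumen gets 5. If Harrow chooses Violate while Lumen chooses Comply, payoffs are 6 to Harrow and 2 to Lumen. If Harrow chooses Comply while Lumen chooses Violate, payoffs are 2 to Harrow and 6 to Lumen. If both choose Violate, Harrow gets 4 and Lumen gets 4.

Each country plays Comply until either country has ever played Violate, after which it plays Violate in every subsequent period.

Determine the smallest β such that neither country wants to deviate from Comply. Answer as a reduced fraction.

Cooperation forever yields 5 each period: 5/(1−β).
Deviating yields 6 once, then 4 forever: 6 + 4β/(1−β).
No profitable deviation requires 5/(1−β) ≥ 6 + 4β/(1−β).
Multiplying by (1−β): 5 ≥ 6(1−β) + 4β = 6 − 2β.
So 2β ≥ 1, i.e. β ≥ 1/2.

1/2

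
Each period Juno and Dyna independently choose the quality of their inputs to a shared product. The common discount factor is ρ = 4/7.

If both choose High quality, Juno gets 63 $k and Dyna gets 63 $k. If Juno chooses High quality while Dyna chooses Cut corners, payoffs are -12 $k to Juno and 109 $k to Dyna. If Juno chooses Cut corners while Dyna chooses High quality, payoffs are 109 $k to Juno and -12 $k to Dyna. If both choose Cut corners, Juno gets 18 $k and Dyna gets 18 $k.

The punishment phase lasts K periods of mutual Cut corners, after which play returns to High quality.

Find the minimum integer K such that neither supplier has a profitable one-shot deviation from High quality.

No profitable deviation requires (63−18)(ρ+…+ρ^K) ≥ 109−63, i.e. ρ+…+ρ^K ≥ 46/45 ≈ 1.0222.
With ρ = 4/7, the partial sums are K=1: 0.5714, K=2: 0.8980, K=3: 1.0845.
K = 3 is the first length at which the sum reaches 1.0222.

3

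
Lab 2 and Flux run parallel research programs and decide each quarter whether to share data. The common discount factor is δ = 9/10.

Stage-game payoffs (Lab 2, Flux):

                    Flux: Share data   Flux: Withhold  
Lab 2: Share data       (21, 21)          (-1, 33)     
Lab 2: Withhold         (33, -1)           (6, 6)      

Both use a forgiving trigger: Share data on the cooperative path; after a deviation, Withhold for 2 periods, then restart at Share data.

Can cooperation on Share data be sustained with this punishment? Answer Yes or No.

Comparing payoff streams over the 3 periods until play realigns: cooperate → 21(1+δ+…+δ^2); deviate → 33 + 6(δ+…+δ^2).
Cooperation is sustained iff (21−6)(δ+…+δ^2) ≥ 33−21.
δ+…+δ^2 = 9/10·(1−(9/10)^2)/(1−9/10) = 1.7100, and (33−21)/(21−6) = 0.8000.
1.7100 ≥ 0.8000, so cooperation is sustainable.

Yes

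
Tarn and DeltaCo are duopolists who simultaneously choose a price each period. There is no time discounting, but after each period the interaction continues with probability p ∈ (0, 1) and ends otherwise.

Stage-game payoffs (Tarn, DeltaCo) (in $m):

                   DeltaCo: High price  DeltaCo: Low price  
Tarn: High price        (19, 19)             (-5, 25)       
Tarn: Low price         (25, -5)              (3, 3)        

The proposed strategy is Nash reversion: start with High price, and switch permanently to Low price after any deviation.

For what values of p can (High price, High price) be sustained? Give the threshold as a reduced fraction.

Expected cooperation value is 19 + p·19 + p²·19 + … = 19/(1−p); deviation gives 25 + p·3/(1−p).
19 ≥ 25(1−p) + 3p ⇒ 22p ≥ 6 ⇒ p ≥ 6/22 = 3/11.

3/11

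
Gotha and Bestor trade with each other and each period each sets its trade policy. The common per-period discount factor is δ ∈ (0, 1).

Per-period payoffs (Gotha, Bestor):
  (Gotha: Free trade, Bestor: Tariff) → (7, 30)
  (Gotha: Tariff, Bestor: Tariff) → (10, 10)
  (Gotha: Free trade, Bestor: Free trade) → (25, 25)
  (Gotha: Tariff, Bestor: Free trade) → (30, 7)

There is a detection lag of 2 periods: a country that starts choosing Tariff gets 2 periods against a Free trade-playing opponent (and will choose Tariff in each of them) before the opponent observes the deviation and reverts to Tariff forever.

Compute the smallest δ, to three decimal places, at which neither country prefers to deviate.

0.500

A deviator earns 30 for 2 periods, then 10 forever; cooperating earns 25 forever. Multiplying the IC by (1−δ):
25 ≥ 30(1−δ^2) + 10δ^2, so 20·δ^2 ≥ 5 and δ^2 ≥ 1/4.
δ ≥ (1/4)^(1/2) ≈ 0.500.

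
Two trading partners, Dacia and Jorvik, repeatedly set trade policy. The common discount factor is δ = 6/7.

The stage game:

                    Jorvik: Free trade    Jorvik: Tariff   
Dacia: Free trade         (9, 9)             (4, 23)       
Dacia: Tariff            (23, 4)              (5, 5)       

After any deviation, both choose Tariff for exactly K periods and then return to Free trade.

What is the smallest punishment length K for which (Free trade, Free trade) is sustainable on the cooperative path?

No profitable deviation requires (9−5)(δ+…+δ^K) ≥ 23−9, i.e. δ+…+δ^K ≥ 7/2 ≈ 3.5000.
With δ = 6/7, the partial sums are K=1: 0.8571, K=2: 1.5918, K=3: 2.2216, K=4: 2.7613, K=5: 3.2240, K=6: 3.6206.
K = 6 is the first length at which the sum reaches 3.5000.

6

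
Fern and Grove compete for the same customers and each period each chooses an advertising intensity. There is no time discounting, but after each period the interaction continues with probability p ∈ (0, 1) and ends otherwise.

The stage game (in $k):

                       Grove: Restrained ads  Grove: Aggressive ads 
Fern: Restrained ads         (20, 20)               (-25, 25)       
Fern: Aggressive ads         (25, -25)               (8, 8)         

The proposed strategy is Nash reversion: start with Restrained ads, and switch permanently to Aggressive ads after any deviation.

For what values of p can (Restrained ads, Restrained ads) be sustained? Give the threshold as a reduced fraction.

5/17

Expected cooperation value is 20 + p·20 + p²·20 + … = 20/(1−p); deviation gives 25 + p·8/(1−p).
20 ≥ 25(1−p) + 8p ⇒ 17p ≥ 5 ⇒ p ≥ 5/17.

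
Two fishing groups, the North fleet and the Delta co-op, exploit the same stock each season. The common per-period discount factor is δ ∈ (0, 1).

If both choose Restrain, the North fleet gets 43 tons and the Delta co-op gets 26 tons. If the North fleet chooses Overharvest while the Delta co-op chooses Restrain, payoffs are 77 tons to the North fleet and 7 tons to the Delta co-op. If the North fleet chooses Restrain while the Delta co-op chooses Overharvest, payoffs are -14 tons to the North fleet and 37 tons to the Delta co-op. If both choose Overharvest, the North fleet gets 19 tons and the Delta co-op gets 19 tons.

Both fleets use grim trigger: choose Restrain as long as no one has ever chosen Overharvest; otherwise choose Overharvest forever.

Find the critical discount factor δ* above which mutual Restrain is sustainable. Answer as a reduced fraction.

the North fleet's threshold: (77−43)/(77−19) = 17/29.
the Delta co-op's threshold: (37−26)/(37−19) = 11/18.
17/29 < 11/18, so the Delta co-op binds and δ* = 11/18.

11/18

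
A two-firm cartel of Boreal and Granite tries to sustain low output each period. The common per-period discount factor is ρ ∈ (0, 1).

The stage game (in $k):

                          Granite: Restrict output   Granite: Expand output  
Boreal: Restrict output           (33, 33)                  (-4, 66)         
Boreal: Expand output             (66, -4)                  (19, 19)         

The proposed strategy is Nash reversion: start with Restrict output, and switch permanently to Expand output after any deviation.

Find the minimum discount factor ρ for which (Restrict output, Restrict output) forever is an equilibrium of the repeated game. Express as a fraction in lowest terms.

Cooperation forever yields 33 each period: 33/(1−ρ).
Deviating yields 66 once, then 19 forever: 66 + 19ρ/(1−ρ).
No profitable deviation requires 33/(1−ρ) ≥ 66 + 19ρ/(1−ρ).
Multiplying by (1−ρ): 33 ≥ 66(1−ρ) + 19ρ = 66 − 47ρ.
So 47ρ ≥ 33, i.e. ρ ≥ 33/47.

33/47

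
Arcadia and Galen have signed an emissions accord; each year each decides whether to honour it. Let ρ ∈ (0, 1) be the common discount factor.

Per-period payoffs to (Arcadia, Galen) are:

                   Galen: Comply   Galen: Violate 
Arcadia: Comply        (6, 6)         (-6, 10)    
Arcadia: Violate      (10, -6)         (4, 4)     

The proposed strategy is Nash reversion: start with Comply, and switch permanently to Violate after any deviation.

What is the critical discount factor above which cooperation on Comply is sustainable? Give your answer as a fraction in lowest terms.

2/3

Under grim trigger the critical discount factor is (T−C)/(T−P) with T = 10, C = 6, P = 4.
ρ* = (10−6)/(10−4) = 4/6 = 2/3.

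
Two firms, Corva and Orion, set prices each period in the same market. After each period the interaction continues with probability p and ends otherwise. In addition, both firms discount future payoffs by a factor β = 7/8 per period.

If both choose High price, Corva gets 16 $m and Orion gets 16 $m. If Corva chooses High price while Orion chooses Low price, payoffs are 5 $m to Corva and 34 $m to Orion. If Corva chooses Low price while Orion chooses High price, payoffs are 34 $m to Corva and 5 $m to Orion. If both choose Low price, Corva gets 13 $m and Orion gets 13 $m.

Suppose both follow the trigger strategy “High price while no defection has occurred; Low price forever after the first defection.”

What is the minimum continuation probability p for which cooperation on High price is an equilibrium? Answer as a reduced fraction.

48/49

With continuation probability p and discount β, the effective per-period discount factor is βp.
Grim-trigger IC: βp ≥ (34−16)/(34−13) = 6/7.
So p ≥ (6/7)/(7/8) = 48/49.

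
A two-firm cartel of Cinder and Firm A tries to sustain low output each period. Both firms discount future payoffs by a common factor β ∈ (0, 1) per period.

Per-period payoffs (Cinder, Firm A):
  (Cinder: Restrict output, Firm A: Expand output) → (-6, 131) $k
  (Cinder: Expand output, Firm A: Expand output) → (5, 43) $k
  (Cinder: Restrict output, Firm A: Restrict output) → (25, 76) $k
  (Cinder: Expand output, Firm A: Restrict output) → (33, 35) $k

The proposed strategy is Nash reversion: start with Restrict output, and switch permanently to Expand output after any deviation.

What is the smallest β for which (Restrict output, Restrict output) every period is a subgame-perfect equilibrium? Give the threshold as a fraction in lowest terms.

5/8

For Cinder: deviation gain 33−25 = 8, per-period punishment loss 25−5 = 20. IC gives β ≥ 8/28 = 2/7.
For Firm A: gain 55, loss 33 per period, so β ≥ 55/88 = 5/8.
The tighter constraint is Firm A's, so cooperation needs β ≥ 5/8.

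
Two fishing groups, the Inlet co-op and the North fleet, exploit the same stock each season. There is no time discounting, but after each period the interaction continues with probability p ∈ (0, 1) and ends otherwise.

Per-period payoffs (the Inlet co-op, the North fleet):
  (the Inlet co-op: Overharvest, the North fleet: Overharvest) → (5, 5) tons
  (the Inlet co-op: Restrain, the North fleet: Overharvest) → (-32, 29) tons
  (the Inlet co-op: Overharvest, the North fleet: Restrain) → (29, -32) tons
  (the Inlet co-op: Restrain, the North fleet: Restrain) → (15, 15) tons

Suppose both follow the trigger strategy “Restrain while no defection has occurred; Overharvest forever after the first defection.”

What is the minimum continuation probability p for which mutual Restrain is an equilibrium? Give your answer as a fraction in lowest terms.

7/12

With no time discounting, the continuation probability p plays the role of the discount factor.
Grim-trigger IC: 15/(1−p) ≥ 29 + 5p/(1−p) ⇒ p ≥ (29−15)/(29−5) = 7/12.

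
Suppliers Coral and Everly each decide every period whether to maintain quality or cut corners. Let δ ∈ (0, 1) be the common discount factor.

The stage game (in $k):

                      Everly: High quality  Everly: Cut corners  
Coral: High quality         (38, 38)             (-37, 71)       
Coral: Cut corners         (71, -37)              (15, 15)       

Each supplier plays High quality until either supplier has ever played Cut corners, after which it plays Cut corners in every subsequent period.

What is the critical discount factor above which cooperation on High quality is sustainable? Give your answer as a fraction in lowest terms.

33/56

38/(1−δ) ≥ 71 + 15δ/(1−δ)
38 ≥ 71 − 56δ
δ ≥ 33/56.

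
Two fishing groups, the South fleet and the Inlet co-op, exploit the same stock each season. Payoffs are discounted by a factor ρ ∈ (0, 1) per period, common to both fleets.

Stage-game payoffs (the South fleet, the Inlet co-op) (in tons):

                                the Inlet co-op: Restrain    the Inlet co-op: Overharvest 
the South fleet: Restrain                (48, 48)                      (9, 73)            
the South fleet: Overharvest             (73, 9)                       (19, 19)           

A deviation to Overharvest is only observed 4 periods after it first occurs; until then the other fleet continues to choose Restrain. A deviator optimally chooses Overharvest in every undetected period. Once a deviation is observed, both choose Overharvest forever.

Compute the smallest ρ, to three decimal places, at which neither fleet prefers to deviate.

0.825

Deviating for the 4 undetected periods gains 73−48 = 25 per period over cooperation, then loses 48−19 = 29 per period forever once punishment starts.
Gain: 25(1 + ρ + … + ρ^3); loss: 29·ρ^4/(1−ρ).
No profitable deviation ⇔ 25(1−ρ^4) ≤ 29·ρ^4, i.e. ρ^4 ≥ 25/(25+29) = 25/54.
Hence ρ ≥ (25/54)^(1/4) ≈ 0.825.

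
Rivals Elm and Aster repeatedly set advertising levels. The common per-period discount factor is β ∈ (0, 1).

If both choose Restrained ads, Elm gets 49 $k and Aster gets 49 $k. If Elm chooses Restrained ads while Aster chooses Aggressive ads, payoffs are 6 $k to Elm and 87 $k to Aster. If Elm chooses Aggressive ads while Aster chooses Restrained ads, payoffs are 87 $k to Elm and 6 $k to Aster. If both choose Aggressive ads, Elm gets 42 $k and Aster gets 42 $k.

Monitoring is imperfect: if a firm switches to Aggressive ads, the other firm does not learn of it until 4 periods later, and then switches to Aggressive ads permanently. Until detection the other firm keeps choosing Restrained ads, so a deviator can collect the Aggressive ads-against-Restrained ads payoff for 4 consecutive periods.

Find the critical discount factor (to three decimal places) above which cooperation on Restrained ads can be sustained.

A deviator earns 87 for 4 periods, then 42 forever; cooperating earns 49 forever. Multiplying the IC by (1−β):
49 ≥ 87(1−β^4) + 42β^4, so 45·β^4 ≥ 38 and β^4 ≥ 38/45.
β ≥ (38/45)^(1/4) ≈ 0.959.

0.959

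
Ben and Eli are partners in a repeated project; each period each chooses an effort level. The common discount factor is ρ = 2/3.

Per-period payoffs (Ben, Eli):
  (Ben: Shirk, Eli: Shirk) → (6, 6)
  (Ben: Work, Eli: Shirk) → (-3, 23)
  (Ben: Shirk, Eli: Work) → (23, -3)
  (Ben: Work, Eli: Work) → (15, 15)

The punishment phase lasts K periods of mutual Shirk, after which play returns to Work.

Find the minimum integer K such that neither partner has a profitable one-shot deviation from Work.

IC: ρ(1−ρ^K)/(1−ρ) ≥ (23−15)/(15−6) = 8/9.
With ρ = 2/3: need 1 − ρ^K ≥ 8/9·(1−2/3)/(2/3), i.e. ρ^K ≤ 0.5556.
Since (2/3)^1 = 0.6667 and (2/3)^2 = 0.4444, the smallest such K is 2.

2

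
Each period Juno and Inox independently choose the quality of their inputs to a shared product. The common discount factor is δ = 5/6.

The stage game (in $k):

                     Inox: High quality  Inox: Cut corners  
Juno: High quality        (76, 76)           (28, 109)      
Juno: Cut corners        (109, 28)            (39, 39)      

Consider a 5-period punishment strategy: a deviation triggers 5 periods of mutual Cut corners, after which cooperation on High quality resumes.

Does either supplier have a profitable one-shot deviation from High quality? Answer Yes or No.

No

IC: δ+…+δ^5 ≥ (109−76)/(76−39) = 33/37.
At δ = 5/6: partial sum = 2.9906 ≥ 0.8919. Cooperation sustainable.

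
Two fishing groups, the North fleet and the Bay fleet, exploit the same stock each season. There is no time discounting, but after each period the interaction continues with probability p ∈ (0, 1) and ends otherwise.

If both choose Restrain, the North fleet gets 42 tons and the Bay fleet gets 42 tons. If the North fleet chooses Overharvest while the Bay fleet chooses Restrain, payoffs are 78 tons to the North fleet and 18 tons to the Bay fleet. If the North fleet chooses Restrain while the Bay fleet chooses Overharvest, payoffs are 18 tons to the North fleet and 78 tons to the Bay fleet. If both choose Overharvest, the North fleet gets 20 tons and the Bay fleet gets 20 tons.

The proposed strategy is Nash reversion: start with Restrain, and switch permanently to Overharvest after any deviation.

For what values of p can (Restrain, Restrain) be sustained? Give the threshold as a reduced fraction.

18/29

With no time discounting, the continuation probability p plays the role of the discount factor.
Grim-trigger IC: 42/(1−p) ≥ 78 + 20p/(1−p) ⇒ p ≥ (78−42)/(78−20) = 18/29.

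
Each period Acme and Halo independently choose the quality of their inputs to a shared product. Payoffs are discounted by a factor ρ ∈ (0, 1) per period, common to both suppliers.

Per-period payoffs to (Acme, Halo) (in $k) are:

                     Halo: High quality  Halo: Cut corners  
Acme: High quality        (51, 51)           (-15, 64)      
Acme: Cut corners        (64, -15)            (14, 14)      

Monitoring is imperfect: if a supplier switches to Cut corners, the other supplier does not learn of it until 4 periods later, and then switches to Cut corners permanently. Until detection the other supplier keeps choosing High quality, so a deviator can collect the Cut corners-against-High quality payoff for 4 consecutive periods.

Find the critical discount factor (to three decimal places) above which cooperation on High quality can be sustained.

0.714

Deviating for the 4 undetected periods gains 64−51 = 13 per period over cooperation, then loses 51−14 = 37 per period forever once punishment starts.
Gain: 13(1 + ρ + … + ρ^3); loss: 37·ρ^4/(1−ρ).
No profitable deviation ⇔ 13(1−ρ^4) ≤ 37·ρ^4, i.e. ρ^4 ≥ 13/(13+37) = 13/50.
Hence ρ ≥ (13/50)^(1/4) ≈ 0.714.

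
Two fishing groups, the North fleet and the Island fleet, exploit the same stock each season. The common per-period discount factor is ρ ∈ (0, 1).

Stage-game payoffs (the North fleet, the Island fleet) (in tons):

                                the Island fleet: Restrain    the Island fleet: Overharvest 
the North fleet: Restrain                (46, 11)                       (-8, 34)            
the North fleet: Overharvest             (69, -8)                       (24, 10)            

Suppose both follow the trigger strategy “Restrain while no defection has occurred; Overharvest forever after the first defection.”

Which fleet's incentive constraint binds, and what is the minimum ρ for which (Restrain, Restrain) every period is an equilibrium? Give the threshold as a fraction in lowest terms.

the Island fleet; ρ ≥ 23/24

the North fleet's threshold: (69−46)/(69−24) = 23/45.
the Island fleet's threshold: (34−11)/(34−10) = 23/24.
23/45 < 23/24, so the Island fleet binds and ρ* = 23/24.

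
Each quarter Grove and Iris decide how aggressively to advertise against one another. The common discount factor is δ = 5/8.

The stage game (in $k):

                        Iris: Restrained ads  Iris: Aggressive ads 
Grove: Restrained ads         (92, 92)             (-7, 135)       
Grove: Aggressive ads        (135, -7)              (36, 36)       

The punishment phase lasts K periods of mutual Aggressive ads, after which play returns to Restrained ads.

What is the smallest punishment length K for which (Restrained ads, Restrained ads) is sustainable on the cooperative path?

IC: δ(1−δ^K)/(1−δ) ≥ (135−92)/(92−36) = 43/56.
With δ = 5/8: need 1 − δ^K ≥ 43/56·(1−5/8)/(5/8), i.e. δ^K ≤ 0.5393.
Since (5/8)^1 = 0.6250 and (5/8)^2 = 0.3906, the smallest such K is 2.

2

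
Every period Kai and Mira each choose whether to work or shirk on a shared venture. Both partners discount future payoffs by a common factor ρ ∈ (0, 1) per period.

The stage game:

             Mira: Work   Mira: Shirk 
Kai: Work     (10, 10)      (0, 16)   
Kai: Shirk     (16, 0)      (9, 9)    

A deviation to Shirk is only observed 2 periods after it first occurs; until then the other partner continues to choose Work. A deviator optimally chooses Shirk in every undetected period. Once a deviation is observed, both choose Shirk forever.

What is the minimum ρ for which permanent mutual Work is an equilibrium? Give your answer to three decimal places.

0.926

The best deviation is to choose Shirk for all 2 undetected periods, earning 16 each, then 9 forever once detected.
Deviation value: 16(1−ρ^2)/(1−ρ) + 9ρ^2/(1−ρ); cooperation value: 10/(1−ρ).
IC: 10 ≥ 16(1−ρ^2) + 9ρ^2 = 16 − 7ρ^2.
So ρ^2 ≥ 6/7, giving ρ ≥ (6/7)^(1/2) ≈ 0.926.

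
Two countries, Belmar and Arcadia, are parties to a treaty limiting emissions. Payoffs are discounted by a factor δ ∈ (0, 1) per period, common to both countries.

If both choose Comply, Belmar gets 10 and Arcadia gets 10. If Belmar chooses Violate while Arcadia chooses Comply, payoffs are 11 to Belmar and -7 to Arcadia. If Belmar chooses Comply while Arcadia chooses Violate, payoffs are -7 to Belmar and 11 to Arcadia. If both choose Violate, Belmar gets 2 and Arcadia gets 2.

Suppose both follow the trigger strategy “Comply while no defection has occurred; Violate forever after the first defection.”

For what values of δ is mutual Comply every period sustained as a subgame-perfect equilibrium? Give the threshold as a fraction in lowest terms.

Under grim trigger the critical discount factor is (T−C)/(T−P) with T = 11, C = 10, P = 2.
δ* = (11−10)/(11−2) = 1/9.

1/9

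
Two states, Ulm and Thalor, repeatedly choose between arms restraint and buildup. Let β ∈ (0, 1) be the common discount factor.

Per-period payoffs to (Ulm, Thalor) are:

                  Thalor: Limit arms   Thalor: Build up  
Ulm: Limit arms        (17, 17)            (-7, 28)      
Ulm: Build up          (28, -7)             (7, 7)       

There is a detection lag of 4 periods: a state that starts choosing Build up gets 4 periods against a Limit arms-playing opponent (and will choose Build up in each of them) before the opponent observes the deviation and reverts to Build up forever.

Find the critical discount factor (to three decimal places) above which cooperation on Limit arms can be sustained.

0.851

The best deviation is to choose Build up for all 4 undetected periods, earning 28 each, then 7 forever once detected.
Deviation value: 28(1−β^4)/(1−β) + 7β^4/(1−β); cooperation value: 17/(1−β).
IC: 17 ≥ 28(1−β^4) + 7β^4 = 28 − 21β^4.
So β^4 ≥ 11/21, giving β ≥ (11/21)^(1/4) ≈ 0.851.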